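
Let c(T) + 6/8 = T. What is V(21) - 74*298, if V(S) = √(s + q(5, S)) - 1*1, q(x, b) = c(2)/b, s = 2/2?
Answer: -22053 + √1869/42 ≈ -22052.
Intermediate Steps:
c(T) = -¾ + T
s = 1 (s = 2*(½) = 1)
q(x, b) = 5/(4*b) (q(x, b) = (-¾ + 2)/b = 5/(4*b))
V(S) = -1 + √(1 + 5/(4*S)) (V(S) = √(1 + 5/(4*S)) - 1*1 = √(1 + 5/(4*S)) - 1 = -1 + √(1 + 5/(4*S)))
V(21) - 74*298 = (-1 + √(4 + 5/21)/2) - 74*298 = (-1 + √(4 + 5*(1/21))/2) - 22052 = (-1 + √(4 + 5/21)/2) - 22052 = (-1 + √(89/21)/2) - 22052 = (-1 + (√1869/21)/2) - 22052 = (-1 + √1869/42) - 22052 = -22053 + √1869/42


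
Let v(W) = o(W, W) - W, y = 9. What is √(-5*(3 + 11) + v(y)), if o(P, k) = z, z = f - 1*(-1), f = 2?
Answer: 2*I*√19 ≈ 8.7178*I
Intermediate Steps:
z = 3 (z = 2 - 1*(-1) = 2 + 1 = 3)
o(P, k) = 3
v(W) = 3 - W
√(-5*(3 + 11) + v(y)) = √(-5*(3 + 11) + (3 - 1*9)) = √(-5*14 + (3 - 9)) = √(-70 - 6) = √(-76) = 2*I*√19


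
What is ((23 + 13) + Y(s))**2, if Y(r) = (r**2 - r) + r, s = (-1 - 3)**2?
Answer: 85264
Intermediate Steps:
s = 16 (s = (-4)**2 = 16)
Y(r) = r**2
((23 + 13) + Y(s))**2 = ((23 + 13) + 16**2)**2 = (36 + 256)**2 = 292**2 = 85264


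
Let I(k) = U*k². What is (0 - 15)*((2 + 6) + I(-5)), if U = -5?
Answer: 1755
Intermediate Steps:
I(k) = -5*k²
(0 - 15)*((2 + 6) + I(-5)) = (0 - 15)*((2 + 6) - 5*(-5)²) = -15*(8 - 5*25) = -15*(8 - 125) = -15*(-117) = 1755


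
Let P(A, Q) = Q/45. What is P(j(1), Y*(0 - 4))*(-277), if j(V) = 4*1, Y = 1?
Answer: 1108/45 ≈ 24.622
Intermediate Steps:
j(V) = 4
P(A, Q) = Q/45 (P(A, Q) = Q*(1/45) = Q/45)
P(j(1), Y*(0 - 4))*(-277) = ((1*(0 - 4))/45)*(-277) = ((1*(-4))/45)*(-277) = ((1/45)*(-4))*(-277) = -4/45*(-277) = 1108/45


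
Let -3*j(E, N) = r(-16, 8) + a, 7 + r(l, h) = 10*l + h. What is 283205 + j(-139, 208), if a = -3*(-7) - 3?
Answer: 283252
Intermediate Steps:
r(l, h) = -7 + h + 10*l (r(l, h) = -7 + (10*l + h) = -7 + (h + 10*l) = -7 + h + 10*l)
a = 18 (a = 21 - 3 = 18)
j(E, N) = 47 (j(E, N) = -((-7 + 8 + 10*(-16)) + 18)/3 = -((-7 + 8 - 160) + 18)/3 = -(-159 + 18)/3 = -⅓*(-141) = 47)
283205 + j(-139, 208) = 283205 + 47 = 283252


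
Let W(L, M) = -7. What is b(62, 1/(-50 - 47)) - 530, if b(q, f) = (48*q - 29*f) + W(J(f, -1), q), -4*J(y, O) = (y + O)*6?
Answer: 236612/97 ≈ 2439.3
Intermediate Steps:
J(y, O) = -3*O/2 - 3*y/2 (J(y, O) = -(y + O)*6/4 = -(O + y)*6/4 = -(6*O + 6*y)/4 = -3*O/2 - 3*y/2)
b(q, f) = -7 - 29*f + 48*q (b(q, f) = (48*q - 29*f) - 7 = (-29*f + 48*q) - 7 = -7 - 29*f + 48*q)
b(62, 1/(-50 - 47)) - 530 = (-7 - 29/(-50 - 47) + 48*62) - 530 = (-7 - 29/(-97) + 2976) - 530 = (-7 - 29*(-1/97) + 2976) - 530 = (-7 + 29/97 + 2976) - 530 = 288022/97 - 530 = 236612/97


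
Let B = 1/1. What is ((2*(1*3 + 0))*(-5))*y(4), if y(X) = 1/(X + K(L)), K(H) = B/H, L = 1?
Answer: -6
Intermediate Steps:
B = 1
K(H) = 1/H
y(X) = 1/(1 + X) (y(X) = 1/(X + 1/1) = 1/(X + 1) = 1/(1 + X))
((2*(1*3 + 0))*(-5))*y(4) = ((2*(1*3 + 0))*(-5))/(1 + 4) = ((2*(3 + 0))*(-5))/5 = ((2*3)*(-5))*(⅕) = (6*(-5))*(⅕) = -30*⅕ = -6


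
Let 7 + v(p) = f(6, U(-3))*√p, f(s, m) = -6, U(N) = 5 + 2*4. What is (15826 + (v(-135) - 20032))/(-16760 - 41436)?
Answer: 4213/58196 + 9*I*√15/29098 ≈ 0.072393 + 0.0011979*I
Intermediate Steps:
U(N) = 13 (U(N) = 5 + 8 = 13)
v(p) = -7 - 6*√p
(15826 + (v(-135) - 20032))/(-16760 - 41436) = (15826 + ((-7 - 18*I*√15) - 20032))/(-16760 - 41436) = (15826 + ((-7 - 18*I*√15) - 20032))/(-58196) = (15826 + ((-7 - 18*I*√15) - 20032))*(-1/58196) = (15826 + (-20039 - 18*I*√15))*(-1/58196) = (-4213 - 18*I*√15)*(-1/58196) = 4213/58196 + 9*I*√15/29098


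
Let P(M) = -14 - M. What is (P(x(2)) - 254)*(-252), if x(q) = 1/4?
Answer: 67599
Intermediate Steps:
x(q) = 1/4
(P(x(2)) - 254)*(-252) = ((-14 - 1*1/4) - 254)*(-252) = ((-14 - 1/4) - 254)*(-252) = (-57/4 - 254)*(-252) = -1073/4*(-252) = 67599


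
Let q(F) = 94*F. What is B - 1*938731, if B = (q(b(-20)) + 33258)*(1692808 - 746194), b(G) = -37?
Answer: 28189226189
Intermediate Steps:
B = 28190164920 (B = (94*(-37) + 33258)*(1692808 - 746194) = (-3478 + 33258)*946614 = 29780*946614 = 28190164920)
B - 1*938731 = 28190164920 - 1*938731 = 28190164920 - 938731 = 28189226189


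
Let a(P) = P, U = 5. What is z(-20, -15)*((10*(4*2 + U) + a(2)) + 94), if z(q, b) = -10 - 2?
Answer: -2712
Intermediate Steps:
z(q, b) = -12
z(-20, -15)*((10*(4*2 + U) + a(2)) + 94) = -12*((10*(4*2 + 5) + 2) + 94) = -12*((10*(8 + 5) + 2) + 94) = -12*((10*13 + 2) + 94) = -12*((130 + 2) + 94) = -12*(132 + 94) = -12*226 = -2712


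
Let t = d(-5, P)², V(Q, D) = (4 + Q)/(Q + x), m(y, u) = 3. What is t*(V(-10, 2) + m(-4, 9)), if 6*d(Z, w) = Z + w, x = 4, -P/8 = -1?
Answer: 1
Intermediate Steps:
P = 8 (P = -8*(-1) = 8)
d(Z, w) = Z/6 + w/6 (d(Z, w) = (Z + w)/6 = Z/6 + w/6)
V(Q, D) = 1 (V(Q, D) = (4 + Q)/(Q + 4) = (4 + Q)/(4 + Q) = 1)
t = ¼ (t = ((⅙)*(-5) + (⅙)*8)² = (-⅚ + 4/3)² = (½)² = ¼ ≈ 0.25000)
t*(V(-10, 2) + m(-4, 9)) = (1 + 3)/4 = (¼)*4 = 1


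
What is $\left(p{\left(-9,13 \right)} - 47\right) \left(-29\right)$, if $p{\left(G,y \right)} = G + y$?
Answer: $1247$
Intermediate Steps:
$\left(p{\left(-9,13 \right)} - 47\right) \left(-29\right) = \left(\left(-9 + 13\right) - 47\right) \left(-29\right) = \left(4 - 47\right) \left(-29\right) = \left(-43\right) \left(-29\right) = 1247$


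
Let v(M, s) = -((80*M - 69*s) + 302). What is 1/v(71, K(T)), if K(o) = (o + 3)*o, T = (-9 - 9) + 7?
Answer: 1/90 ≈ 0.011111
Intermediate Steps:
T = -11 (T = -18 + 7 = -11)
K(o) = o*(3 + o) (K(o) = (3 + o)*o = o*(3 + o))
v(M, s) = -302 - 80*M + 69*s (v(M, s) = -((-69*s + 80*M) + 302) = -(302 - 69*s + 80*M) = -302 - 80*M + 69*s)
1/v(71, K(T)) = 1/(-302 - 80*71 + 69*(-11*(3 - 11))) = 1/(-302 - 5680 + 69*(-11*(-8))) = 1/(-302 - 5680 + 69*88) = 1/(-302 - 5680 + 6072) = 1/90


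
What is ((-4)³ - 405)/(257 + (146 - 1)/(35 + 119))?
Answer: -72226/39723 ≈ -1.8182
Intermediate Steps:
((-4)³ - 405)/(257 + (146 - 1)/(35 + 119)) = (-64 - 405)/(257 + 145/154) = -469/(257 + 145*(1/154)) = -469/(257 + 145/154) = -469/39723/154 = -469*154/39723 = -72226/39723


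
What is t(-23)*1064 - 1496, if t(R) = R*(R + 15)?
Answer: 194280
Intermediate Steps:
t(R) = R*(15 + R)
t(-23)*1064 - 1496 = -23*(15 - 23)*1064 - 1496 = -23*(-8)*1064 - 1496 = 184*1064 - 1496 = 195776 - 1496 = 194280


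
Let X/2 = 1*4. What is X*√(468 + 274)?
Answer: 8*√742 ≈ 217.92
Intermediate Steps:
X = 8 (X = 2*(1*4) = 2*4 = 8)
X*√(468 + 274) = 8*√(468 + 274) = 8*√742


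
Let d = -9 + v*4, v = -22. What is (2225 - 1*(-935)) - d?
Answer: 3257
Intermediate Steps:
d = -97 (d = -9 - 22*4 = -9 - 88 = -97)
(2225 - 1*(-935)) - d = (2225 - 1*(-935)) - 1*(-97) = (2225 + 935) + 97 = 3160 + 97 = 3257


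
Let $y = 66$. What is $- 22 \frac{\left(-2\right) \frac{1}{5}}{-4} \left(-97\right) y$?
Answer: $\frac{70422}{5} \approx 14084.0$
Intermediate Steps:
$- 22 \frac{\left(-2\right) \frac{1}{5}}{-4} \left(-97\right) y = - 22 \frac{\left(-2\right) \frac{1}{5}}{-4} \left(-97\right) 66 = - 22 \left(-2\right) \frac{1}{5} \left(- \frac{1}{4}\right) \left(-97\right) 66 = - 22 \left(\left(- \frac{2}{5}\right) \left(- \frac{1}{4}\right)\right) \left(-97\right) 66 = \left(-22\right) \frac{1}{10} \left(-97\right) 66 = \left(- \frac{11}{5}\right) \left(-97\right) 66 = \frac{1067}{5} \cdot 66 = \frac{70422}{5}$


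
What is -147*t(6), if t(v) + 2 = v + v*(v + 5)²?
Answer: -107310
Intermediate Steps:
t(v) = -2 + v + v*(5 + v)² (t(v) = -2 + (v + v*(v + 5)²) = -2 + (v + v*(5 + v)²) = -2 + v + v*(5 + v)²)
-147*t(6) = -147*(-2 + 6 + 6*(5 + 6)²) = -147*(-2 + 6 + 6*11²) = -147*(-2 + 6 + 6*121) = -147*(-2 + 6 + 726) = -147*730 = -107310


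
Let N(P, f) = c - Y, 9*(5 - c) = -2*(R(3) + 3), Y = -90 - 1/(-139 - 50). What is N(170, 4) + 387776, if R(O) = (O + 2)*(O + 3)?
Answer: 73309004/189 ≈ 3.8788e+5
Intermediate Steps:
R(O) = (2 + O)*(3 + O)
Y = -17009/189 (Y = -90 - 1/(-189) = -90 - 1*(-1/189) = -90 + 1/189 = -17009/189 ≈ -89.995)
c = 37/3 (c = 5 - (-2)*((6 + 3**2 + 5*3) + 3)/9 = 5 - (-2)*((6 + 9 + 15) + 3)/9 = 5 - (-2)*(30 + 3)/9 = 5 - (-2)*33/9 = 5 - 1/9*(-66) = 5 + 22/3 = 37/3 ≈ 12.333)
N(P, f) = 19340/189 (N(P, f) = 37/3 - 1*(-17009/189) = 37/3 + 17009/189 = 19340/189)
N(170, 4) + 387776 = 19340/189 + 387776 = 73309004/189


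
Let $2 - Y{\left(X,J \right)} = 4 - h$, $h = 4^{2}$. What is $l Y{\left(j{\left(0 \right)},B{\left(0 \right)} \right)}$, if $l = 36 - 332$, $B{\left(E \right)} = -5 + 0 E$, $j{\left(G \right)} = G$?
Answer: $-4144$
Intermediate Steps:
$h = 16$
$B{\left(E \right)} = -5$ ($B{\left(E \right)} = -5 + 0 = -5$)
$Y{\left(X,J \right)} = 14$ ($Y{\left(X,J \right)} = 2 - \left(4 - 16\right) = 2 - -12 = 2 + 12 = 14$)
$l = -296$
$l Y{\left(j{\left(0 \right)},B{\left(0 \right)} \right)} = \left(-296\right) 14 = -4144$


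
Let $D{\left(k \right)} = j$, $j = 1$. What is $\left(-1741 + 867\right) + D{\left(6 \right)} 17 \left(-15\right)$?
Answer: $-1129$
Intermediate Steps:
$D{\left(k \right)} = 1$
$\left(-1741 + 867\right) + D{\left(6 \right)} 17 \left(-15\right) = \left(-1741 + 867\right) + 1 \cdot 17 \left(-15\right) = -874 + 17 \left(-15\right) = -874 - 255 = -1129$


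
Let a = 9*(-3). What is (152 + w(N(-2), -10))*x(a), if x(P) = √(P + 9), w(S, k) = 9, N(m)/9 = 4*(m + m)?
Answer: 483*I*√2 ≈ 683.07*I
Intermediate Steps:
N(m) = 72*m (N(m) = 9*(4*(m + m)) = 9*(4*(2*m)) = 9*(8*m) = 72*m)
a = -27
x(P) = √(9 + P)
(152 + w(N(-2), -10))*x(a) = (152 + 9)*√(9 - 27) = 161*√(-18) = 161*(3*I*√2) = 483*I*√2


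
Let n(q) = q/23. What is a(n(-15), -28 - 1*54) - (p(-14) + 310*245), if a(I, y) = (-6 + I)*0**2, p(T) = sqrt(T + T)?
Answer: -75950 - 2*I*sqrt(7) ≈ -75950.0 - 5.2915*I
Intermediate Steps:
n(q) = q/23 (n(q) = q*(1/23) = q/23)
p(T) = sqrt(2)*sqrt(T) (p(T) = sqrt(2*T) = sqrt(2)*sqrt(T))
a(I, y) = 0 (a(I, y) = (-6 + I)*0 = 0)
a(n(-15), -28 - 1*54) - (p(-14) + 310*245) = 0 - (sqrt(2)*sqrt(-14) + 310*245) = 0 - (sqrt(2)*(I*sqrt(14)) + 75950) = 0 - (2*I*sqrt(7) + 75950) = 0 - (75950 + 2*I*sqrt(7)) = 0 + (-75950 - 2*I*sqrt(7)) = -75950 - 2*I*sqrt(7)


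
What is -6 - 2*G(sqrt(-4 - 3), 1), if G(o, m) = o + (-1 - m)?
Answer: -2 - 2*I*sqrt(7) ≈ -2.0 - 5.2915*I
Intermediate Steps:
G(o, m) = -1 + o - m
-6 - 2*G(sqrt(-4 - 3), 1) = -6 - 2*(-1 + sqrt(-4 - 3) - 1*1) = -6 - 2*(-1 + sqrt(-7) - 1) = -6 - 2*(-1 + I*sqrt(7) - 1) = -6 - 2*(-2 + I*sqrt(7)) = -6 + (4 - 2*I*sqrt(7)) = -2 - 2*I*sqrt(7)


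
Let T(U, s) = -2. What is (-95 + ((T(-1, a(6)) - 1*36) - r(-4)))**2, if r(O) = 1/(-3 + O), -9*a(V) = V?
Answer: 864900/49 ≈ 17651.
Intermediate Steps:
a(V) = -V/9
(-95 + ((T(-1, a(6)) - 1*36) - r(-4)))**2 = (-95 + ((-2 - 1*36) - 1/(-3 - 4)))**2 = (-95 + ((-2 - 36) - 1/(-7)))**2 = (-95 + (-38 - 1*(-1/7)))**2 = (-95 + (-38 + 1/7))**2 = (-95 - 265/7)**2 = (-930/7)**2 = 864900/49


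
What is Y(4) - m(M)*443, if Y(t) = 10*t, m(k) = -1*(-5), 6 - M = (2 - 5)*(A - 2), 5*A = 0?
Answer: -2175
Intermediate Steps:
A = 0 (A = (1/5)*0 = 0)
M = 0 (M = 6 - (2 - 5)*(0 - 2) = 6 - (-3)*(-2) = 6 - 1*6 = 6 - 6 = 0)
m(k) = 5
Y(4) - m(M)*443 = 10*4 - 5*443 = 40 - 1*2215 = 40 - 2215 = -2175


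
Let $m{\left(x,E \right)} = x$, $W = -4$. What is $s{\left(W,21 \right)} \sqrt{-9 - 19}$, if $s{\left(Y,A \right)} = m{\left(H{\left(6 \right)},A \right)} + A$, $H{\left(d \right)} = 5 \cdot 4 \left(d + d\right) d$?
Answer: $2922 i \sqrt{7} \approx 7730.9 i$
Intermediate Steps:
$H{\left(d \right)} = 40 d^{2}$ ($H{\left(d \right)} = 5 \cdot 4 \cdot 2 d d = 5 \cdot 8 d d = 40 d d = 40 d^{2}$)
$s{\left(Y,A \right)} = 1440 + A$ ($s{\left(Y,A \right)} = 40 \cdot 6^{2} + A = 40 \cdot 36 + A = 1440 + A$)
$s{\left(W,21 \right)} \sqrt{-9 - 19} = \left(1440 + 21\right) \sqrt{-9 - 19} = 1461 \sqrt{-28} = 1461 \cdot 2 i \sqrt{7} = 2922 i \sqrt{7}$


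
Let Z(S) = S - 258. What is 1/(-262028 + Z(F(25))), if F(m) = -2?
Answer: -1/262288 ≈ -3.8126e-6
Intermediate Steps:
Z(S) = -258 + S
1/(-262028 + Z(F(25))) = 1/(-262028 + (-258 - 2)) = 1/(-262028 - 260) = 1/(-262288) = -1/262288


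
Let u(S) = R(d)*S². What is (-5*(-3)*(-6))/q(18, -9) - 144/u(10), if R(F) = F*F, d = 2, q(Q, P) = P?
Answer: 241/25 ≈ 9.6400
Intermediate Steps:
R(F) = F²
u(S) = 4*S² (u(S) = 2²*S² = 4*S²)
(-5*(-3)*(-6))/q(18, -9) - 144/u(10) = (-5*(-3)*(-6))/(-9) - 144/(4*10²) = (15*(-6))*(-⅑) - 144/(4*100) = -90*(-⅑) - 144/400 = 10 - 144*1/400 = 10 - 9/25 = 241/25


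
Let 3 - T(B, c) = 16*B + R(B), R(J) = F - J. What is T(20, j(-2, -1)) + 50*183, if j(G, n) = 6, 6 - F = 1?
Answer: 8848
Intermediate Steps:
F = 5 (F = 6 - 1*1 = 6 - 1 = 5)
R(J) = 5 - J
T(B, c) = -2 - 15*B (T(B, c) = 3 - (16*B + (5 - B)) = 3 - (5 + 15*B) = 3 + (-5 - 15*B) = -2 - 15*B)
T(20, j(-2, -1)) + 50*183 = (-2 - 15*20) + 50*183 = (-2 - 300) + 9150 = -302 + 9150 = 8848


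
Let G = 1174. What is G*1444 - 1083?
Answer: 1694173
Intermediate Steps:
G*1444 - 1083 = 1174*1444 - 1083 = 1695256 - 1083 = 1694173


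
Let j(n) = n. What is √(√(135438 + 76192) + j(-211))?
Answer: √(-211 + √211630) ≈ 15.781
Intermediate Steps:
√(√(135438 + 76192) + j(-211)) = √(√(135438 + 76192) - 211) = √(√211630 - 211) = √(-211 + √211630)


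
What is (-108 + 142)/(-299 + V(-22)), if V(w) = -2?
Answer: -34/301 ≈ -0.11296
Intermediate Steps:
(-108 + 142)/(-299 + V(-22)) = (-108 + 142)/(-299 - 2) = 34/(-301) = 34*(-1/301) = -34/301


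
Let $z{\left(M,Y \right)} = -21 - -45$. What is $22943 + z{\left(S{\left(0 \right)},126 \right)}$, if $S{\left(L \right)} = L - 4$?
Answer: $22967$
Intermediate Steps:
$S{\left(L \right)} = -4 + L$ ($S{\left(L \right)} = L - 4 = -4 + L$)
$z{\left(M,Y \right)} = 24$ ($z{\left(M,Y \right)} = -21 + 45 = 24$)
$22943 + z{\left(S{\left(0 \right)},126 \right)} = 22943 + 24 = 22967$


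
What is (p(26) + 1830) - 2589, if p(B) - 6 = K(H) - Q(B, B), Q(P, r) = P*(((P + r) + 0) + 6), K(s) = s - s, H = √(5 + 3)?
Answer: -2261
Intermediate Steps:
H = 2*√2 (H = √8 = 2*√2 ≈ 2.8284)
K(s) = 0
Q(P, r) = P*(6 + P + r) (Q(P, r) = P*((P + r) + 6) = P*(6 + P + r))
p(B) = 6 - B*(6 + 2*B) (p(B) = 6 + (0 - B*(6 + B + B)) = 6 + (0 - B*(6 + 2*B)) = 6 - B*(6 + 2*B))
(p(26) + 1830) - 2589 = ((6 - 2*26*(3 + 26)) + 1830) - 2589 = ((6 - 2*26*29) + 1830) - 2589 = ((6 - 1508) + 1830) - 2589 = (-1502 + 1830) - 2589 = 328 - 2589 = -2261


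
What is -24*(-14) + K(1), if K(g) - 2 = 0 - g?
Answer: 337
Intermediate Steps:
K(g) = 2 - g (K(g) = 2 + (0 - g) = 2 - g)
-24*(-14) + K(1) = -24*(-14) + (2 - 1*1) = 336 + (2 - 1) = 336 + 1 = 337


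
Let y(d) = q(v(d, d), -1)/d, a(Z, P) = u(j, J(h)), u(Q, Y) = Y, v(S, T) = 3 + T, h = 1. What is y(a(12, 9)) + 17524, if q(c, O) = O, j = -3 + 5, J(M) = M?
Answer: 17523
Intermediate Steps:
j = 2
a(Z, P) = 1
y(d) = -1/d
y(a(12, 9)) + 17524 = -1/1 + 17524 = -1*1 + 17524 = -1 + 17524 = 17523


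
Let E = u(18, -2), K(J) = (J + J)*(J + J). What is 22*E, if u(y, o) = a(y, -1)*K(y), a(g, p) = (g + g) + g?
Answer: 1539648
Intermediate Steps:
a(g, p) = 3*g (a(g, p) = 2*g + g = 3*g)
K(J) = 4*J² (K(J) = (2*J)*(2*J) = 4*J²)
u(y, o) = 12*y³ (u(y, o) = (3*y)*(4*y²) = 12*y³)
E = 69984 (E = 12*18³ = 12*5832 = 69984)
22*E = 22*69984 = 1539648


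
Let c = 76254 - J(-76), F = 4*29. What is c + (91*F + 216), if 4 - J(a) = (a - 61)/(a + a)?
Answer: 13227481/152 ≈ 87023.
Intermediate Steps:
F = 116
J(a) = 4 - (-61 + a)/(2*a) (J(a) = 4 - (a - 61)/(a + a) = 4 - (-61 + a)/(2*a))
c = 11590137/152 (c = 76254 - (61 + 7*(-76))/(2*(-76)) = 76254 - (-1)*(61 - 532)/(2*76) = 76254 - (-1)*(-471)/(2*76) = 76254 - 1*471/152 = 76254 - 471/152 = 11590137/152 ≈ 76251.)
c + (91*F + 216) = 11590137/152 + (91*116 + 216) = 11590137/152 + (10556 + 216) = 11590137/152 + 10772 = 13227481/152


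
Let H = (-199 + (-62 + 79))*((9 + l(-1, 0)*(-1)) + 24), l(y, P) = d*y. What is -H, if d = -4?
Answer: 5278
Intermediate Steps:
l(y, P) = -4*y
H = -5278 (H = (-199 + (-62 + 79))*((9 - 4*(-1)*(-1)) + 24) = (-199 + 17)*((9 + 4*(-1)) + 24) = -182*((9 - 4) + 24) = -182*(5 + 24) = -182*29 = -5278)
-H = -1*(-5278) = 5278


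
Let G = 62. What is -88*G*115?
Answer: -627440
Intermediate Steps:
-88*G*115 = -88*62*115 = -5456*115 = -627440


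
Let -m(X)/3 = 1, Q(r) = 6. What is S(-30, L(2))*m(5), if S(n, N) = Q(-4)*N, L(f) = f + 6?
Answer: -144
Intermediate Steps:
L(f) = 6 + f
m(X) = -3 (m(X) = -3*1 = -3)
S(n, N) = 6*N
S(-30, L(2))*m(5) = (6*(6 + 2))*(-3) = (6*8)*(-3) = 48*(-3) = -144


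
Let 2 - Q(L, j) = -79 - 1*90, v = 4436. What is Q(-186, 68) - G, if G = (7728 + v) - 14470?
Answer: 2477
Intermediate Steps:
Q(L, j) = 171 (Q(L, j) = 2 - (-79 - 1*90) = 2 - (-79 - 90) = 2 - 1*(-169) = 2 + 169 = 171)
G = -2306 (G = (7728 + 4436) - 14470 = 12164 - 14470 = -2306)
Q(-186, 68) - G = 171 - 1*(-2306) = 171 + 2306 = 2477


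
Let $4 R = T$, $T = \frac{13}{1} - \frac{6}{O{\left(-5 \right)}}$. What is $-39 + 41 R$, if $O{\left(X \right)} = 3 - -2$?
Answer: $\frac{1639}{20} \approx 81.95$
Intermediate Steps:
$O{\left(X \right)} = 5$ ($O{\left(X \right)} = 3 + 2 = 5$)
$T = \frac{59}{5}$ ($T = \frac{13}{1} - \frac{6}{5} = 13 \cdot 1 - \frac{6}{5} = 13 - \frac{6}{5} = \frac{59}{5} \approx 11.8$)
$R = \frac{59}{20}$ ($R = \frac{1}{4} \cdot \frac{59}{5} = \frac{59}{20} \approx 2.95$)
$-39 + 41 R = -39 + 41 \cdot \frac{59}{20} = -39 + \frac{2419}{20} = \frac{1639}{20}$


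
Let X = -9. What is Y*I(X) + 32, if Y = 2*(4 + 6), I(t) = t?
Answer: -148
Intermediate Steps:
Y = 20 (Y = 2*10 = 20)
Y*I(X) + 32 = 20*(-9) + 32 = -180 + 32 = -148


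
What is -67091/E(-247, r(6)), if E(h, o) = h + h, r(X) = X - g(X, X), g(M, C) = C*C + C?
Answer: 67091/494 ≈ 135.81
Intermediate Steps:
g(M, C) = C + C² (g(M, C) = C² + C = C + C²)
r(X) = X - X*(1 + X)
E(h, o) = 2*h
-67091/E(-247, r(6)) = -67091/(2*(-247)) = -67091/(-494) = -67091*(-1/494) = 67091/494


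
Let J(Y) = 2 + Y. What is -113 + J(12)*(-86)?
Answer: -1317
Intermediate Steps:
-113 + J(12)*(-86) = -113 + (2 + 12)*(-86) = -113 + 14*(-86) = -113 - 1204 = -1317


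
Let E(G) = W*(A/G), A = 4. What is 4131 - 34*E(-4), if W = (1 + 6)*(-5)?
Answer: 2941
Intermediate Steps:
W = -35 (W = 7*(-5) = -35)
E(G) = -140/G
4131 - 34*E(-4) = 4131 - 34*(-140/(-4)) = 4131 - 34*(-140*(-¼)) = 4131 - 34*35 = 4131 - 1*1190 = 4131 - 1190 = 2941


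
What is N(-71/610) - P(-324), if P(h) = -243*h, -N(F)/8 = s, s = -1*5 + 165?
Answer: -80012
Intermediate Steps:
s = 160 (s = -5 + 165 = 160)
N(F) = -1280 (N(F) = -8*160 = -1280)
N(-71/610) - P(-324) = -1280 - (-243)*(-324) = -1280 - 1*78732 = -1280 - 78732 = -80012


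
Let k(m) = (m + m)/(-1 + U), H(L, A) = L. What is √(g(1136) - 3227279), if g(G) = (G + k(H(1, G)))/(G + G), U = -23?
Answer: 5*I*√1499324398266/3408 ≈ 1796.5*I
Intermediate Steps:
k(m) = -m/12 (k(m) = (m + m)/(-1 - 23) = (2*m)/(-24) = (2*m)*(-1/24) = -m/12)
g(G) = (-1/12 + G)/(2*G) (g(G) = (G - 1/12*1)/(G + G) = (G - 1/12)/((2*G)) = (-1/12 + G)*(1/(2*G)) = (-1/12 + G)/(2*G))
√(g(1136) - 3227279) = √((1/24)*(-1 + 12*1136)/1136 - 3227279) = √((1/24)*(1/1136)*(-1 + 13632) - 3227279) = √((1/24)*(1/1136)*13631 - 3227279) = √(13631/27264 - 3227279) = √(-87988521025/27264) = 5*I*√1499324398266/3408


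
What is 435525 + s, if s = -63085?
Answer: 372440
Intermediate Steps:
435525 + s = 435525 - 63085 = 372440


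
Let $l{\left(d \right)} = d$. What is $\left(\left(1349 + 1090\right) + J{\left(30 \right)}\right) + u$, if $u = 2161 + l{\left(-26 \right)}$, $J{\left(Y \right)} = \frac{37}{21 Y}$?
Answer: $\frac{2881657}{630} \approx 4574.1$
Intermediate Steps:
$J{\left(Y \right)} = \frac{37}{21 Y}$ ($J{\left(Y \right)} = 37 \frac{1}{21 Y} = \frac{37}{21 Y}$)
$u = 2135$ ($u = 2161 - 26 = 2135$)
$\left(\left(1349 + 1090\right) + J{\left(30 \right)}\right) + u = \left(\left(1349 + 1090\right) + \frac{37}{21 \cdot 30}\right) + 2135 = \left(2439 + \frac{37}{21} \cdot \frac{1}{30}\right) + 2135 = \left(2439 + \frac{37}{630}\right) + 2135 = \frac{1536607}{630} + 2135 = \frac{2881657}{630}$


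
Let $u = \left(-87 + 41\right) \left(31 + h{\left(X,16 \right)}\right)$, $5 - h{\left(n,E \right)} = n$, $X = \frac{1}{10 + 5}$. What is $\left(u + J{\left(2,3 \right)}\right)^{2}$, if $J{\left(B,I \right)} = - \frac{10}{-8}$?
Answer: $\frac{9821008201}{3600} \approx 2.7281 \cdot 10^{6}$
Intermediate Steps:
$J{\left(B,I \right)} = \frac{5}{4}$ ($J{\left(B,I \right)} = \left(-10\right) \left(- \frac{1}{8}\right) = \frac{5}{4}$)
$X = \frac{1}{15} \approx 0.066667$
$h{\left(n,E \right)} = 5 - n$
$u = - \frac{24794}{15}$ ($u = \left(-87 + 41\right) \left(31 + \left(5 - \frac{1}{15}\right)\right) = - 46 \left(31 + \left(5 - \frac{1}{15}\right)\right) = - 46 \left(31 + \frac{74}{15}\right) = \left(-46\right) \frac{539}{15} = - \frac{24794}{15} \approx -1652.9$)
$\left(u + J{\left(2,3 \right)}\right)^{2} = \left(- \frac{24794}{15} + \frac{5}{4}\right)^{2} = \left(- \frac{99101}{60}\right)^{2} = \frac{9821008201}{3600}$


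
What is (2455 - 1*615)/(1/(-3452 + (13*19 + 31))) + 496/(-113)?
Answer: -659938576/113 ≈ -5.8402e+6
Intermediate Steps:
(2455 - 1*615)/(1/(-3452 + (13*19 + 31))) + 496/(-113) = (2455 - 615)/(1/(-3452 + (247 + 31))) + 496*(-1/113) = 1840/(1/(-3452 + 278)) - 496/113 = 1840/(1/(-3174)) - 496/113 = 1840/(-1/3174) - 496/113 = 1840*(-3174) - 496/113 = -5840160 - 496/113 = -659938576/113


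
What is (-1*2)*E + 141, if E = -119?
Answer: 379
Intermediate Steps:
(-1*2)*E + 141 = -1*2*(-119) + 141 = -2*(-119) + 141 = 238 + 141 = 379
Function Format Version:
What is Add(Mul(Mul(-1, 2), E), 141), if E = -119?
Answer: 379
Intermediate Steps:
Add(Mul(Mul(-1, 2), E), 141) = Add(Mul(Mul(-1, 2), -119), 141) = Add(Mul(-2, -119), 141) = Add(238, 141) = 379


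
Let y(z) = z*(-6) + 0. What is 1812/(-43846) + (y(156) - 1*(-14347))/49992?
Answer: 248716601/1095974616 ≈ 0.22694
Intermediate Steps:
y(z) = -6*z (y(z) = -6*z + 0 = -6*z)
1812/(-43846) + (y(156) - 1*(-14347))/49992 = 1812/(-43846) + (-6*156 - 1*(-14347))/49992 = 1812*(-1/43846) + (-936 + 14347)*(1/49992) = -906/21923 + 13411*(1/49992) = -906/21923 + 13411/49992 = 248716601/1095974616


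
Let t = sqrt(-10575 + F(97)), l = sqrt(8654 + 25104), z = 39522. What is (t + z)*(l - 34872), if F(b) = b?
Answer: -(34872 - sqrt(33758))*(39522 + 13*I*sqrt(62)) ≈ -1.3709e+9 - 3.5508e+6*I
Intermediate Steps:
l = sqrt(33758) ≈ 183.73
t = 13*I*sqrt(62) (t = sqrt(-10575 + 97) = sqrt(-10478) = 13*I*sqrt(62) ≈ 102.36*I)
(t + z)*(l - 34872) = (13*I*sqrt(62) + 39522)*(sqrt(33758) - 34872) = (39522 + 13*I*sqrt(62))*(-34872 + sqrt(33758)) = (-34872 + sqrt(33758))*(39522 + 13*I*sqrt(62))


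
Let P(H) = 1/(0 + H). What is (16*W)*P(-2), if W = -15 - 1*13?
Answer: 224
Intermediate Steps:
W = -28 (W = -15 - 13 = -28)
P(H) = 1/H
(16*W)*P(-2) = (16*(-28))/(-2) = -448*(-1/2) = 224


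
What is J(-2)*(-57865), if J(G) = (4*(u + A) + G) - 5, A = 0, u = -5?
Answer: 1562355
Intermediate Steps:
J(G) = -25 + G (J(G) = (4*(-5 + 0) + G) - 5 = (4*(-5) + G) - 5 = (-20 + G) - 5 = -25 + G)
J(-2)*(-57865) = (-25 - 2)*(-57865) = -27*(-57865) = 1562355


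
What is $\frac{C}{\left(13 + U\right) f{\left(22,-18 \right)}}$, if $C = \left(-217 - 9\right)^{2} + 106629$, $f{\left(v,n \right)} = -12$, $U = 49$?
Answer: $- \frac{157705}{744} \approx -211.97$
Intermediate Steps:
$C = 157705$ ($C = \left(-226\right)^{2} + 106629 = 51076 + 106629 = 157705$)
$\frac{C}{\left(13 + U\right) f{\left(22,-18 \right)}} = \frac{157705}{\left(13 + 49\right) \left(-12\right)} = \frac{157705}{62 \left(-12\right)} = \frac{157705}{-744} = 157705 \left(- \frac{1}{744}\right) = - \frac{157705}{744}$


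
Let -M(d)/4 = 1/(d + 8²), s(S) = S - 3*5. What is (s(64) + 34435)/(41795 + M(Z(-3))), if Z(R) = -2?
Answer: 1069004/1295643 ≈ 0.82508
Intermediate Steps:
s(S) = -15 + S (s(S) = S - 15 = -15 + S)
M(d) = -4/(64 + d) (M(d) = -4/(d + 8²) = -4/(d + 64) = -4/(64 + d))
(s(64) + 34435)/(41795 + M(Z(-3))) = ((-15 + 64) + 34435)/(41795 - 4/(64 - 2)) = (49 + 34435)/(41795 - 4/62) = 34484/(41795 - 4*1/62) = 34484/(41795 - 2/31) = 34484/(1295643/31) = 34484*(31/1295643) = 1069004/1295643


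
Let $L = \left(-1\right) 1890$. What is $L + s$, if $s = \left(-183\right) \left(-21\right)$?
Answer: $1953$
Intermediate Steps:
$s = 3843$
$L = -1890$
$L + s = -1890 + 3843 = 1953$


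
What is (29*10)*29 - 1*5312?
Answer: 3098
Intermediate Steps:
(29*10)*29 - 1*5312 = 290*29 - 5312 = 8410 - 5312 = 3098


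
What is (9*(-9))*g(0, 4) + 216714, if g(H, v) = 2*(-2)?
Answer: 217038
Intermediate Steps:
g(H, v) = -4
(9*(-9))*g(0, 4) + 216714 = (9*(-9))*(-4) + 216714 = -81*(-4) + 216714 = 324 + 216714 = 217038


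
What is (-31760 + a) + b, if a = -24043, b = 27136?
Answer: -28667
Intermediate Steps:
(-31760 + a) + b = (-31760 - 24043) + 27136 = -55803 + 27136 = -28667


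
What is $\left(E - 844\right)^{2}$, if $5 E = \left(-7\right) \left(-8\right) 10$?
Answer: $535824$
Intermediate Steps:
$E = 112$ ($E = \frac{\left(-7\right) \left(-8\right) 10}{5} = \frac{56 \cdot 10}{5} = \frac{1}{5} \cdot 560 = 112$)
$\left(E - 844\right)^{2} = \left(112 - 844\right)^{2} = \left(-732\right)^{2} = 535824$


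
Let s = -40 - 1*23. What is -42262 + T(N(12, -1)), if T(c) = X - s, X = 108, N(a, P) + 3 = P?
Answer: -42091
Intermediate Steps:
N(a, P) = -3 + P
s = -63 (s = -40 - 23 = -63)
T(c) = 171 (T(c) = 108 - 1*(-63) = 108 + 63 = 171)
-42262 + T(N(12, -1)) = -42262 + 171 = -42091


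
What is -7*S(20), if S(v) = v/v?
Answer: -7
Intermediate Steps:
S(v) = 1
-7*S(20) = -7*1 = -7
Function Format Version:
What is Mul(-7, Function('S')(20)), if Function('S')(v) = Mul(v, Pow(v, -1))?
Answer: -7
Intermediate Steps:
Function('S')(v) = 1
Mul(-7, Function('S')(20)) = Mul(-7, 1) = -7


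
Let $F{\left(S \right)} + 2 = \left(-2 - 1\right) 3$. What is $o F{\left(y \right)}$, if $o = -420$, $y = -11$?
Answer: $4620$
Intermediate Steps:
$F{\left(S \right)} = -11$ ($F{\left(S \right)} = -2 + \left(-2 - 1\right) 3 = -2 - 9 = -11$)
$o F{\left(y \right)} = \left(-420\right) \left(-11\right) = 4620$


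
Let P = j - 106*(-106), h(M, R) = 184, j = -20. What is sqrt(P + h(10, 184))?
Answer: 10*sqrt(114) ≈ 106.77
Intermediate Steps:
P = 11216 (P = -20 - 106*(-106) = -20 + 11236 = 11216)
sqrt(P + h(10, 184)) = sqrt(11216 + 184) = sqrt(11400) = 10*sqrt(114)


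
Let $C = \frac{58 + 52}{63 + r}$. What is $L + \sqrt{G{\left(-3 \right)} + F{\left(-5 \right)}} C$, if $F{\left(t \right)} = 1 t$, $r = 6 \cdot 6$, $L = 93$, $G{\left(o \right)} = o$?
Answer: $93 + \frac{20 i \sqrt{2}}{9} \approx 93.0 + 3.1427 i$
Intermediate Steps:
$r = 36$
$F{\left(t \right)} = t$
$C = \frac{10}{9}$ ($C = \frac{58 + 52}{63 + 36} = \frac{110}{99} = 110 \cdot \frac{1}{99} = \frac{10}{9} \approx 1.1111$)
$L + \sqrt{G{\left(-3 \right)} + F{\left(-5 \right)}} C = 93 + \sqrt{-3 - 5} \cdot \frac{10}{9} = 93 + \sqrt{-8} \cdot \frac{10}{9} = 93 + 2 i \sqrt{2} \cdot \frac{10}{9} = 93 + \frac{20 i \sqrt{2}}{9}$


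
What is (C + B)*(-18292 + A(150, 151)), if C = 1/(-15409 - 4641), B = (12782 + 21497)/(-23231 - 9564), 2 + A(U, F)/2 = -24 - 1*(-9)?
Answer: 179942141841/9393425 ≈ 19156.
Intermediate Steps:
A(U, F) = -34 (A(U, F) = -4 + 2*(-24 - 1*(-9)) = -4 + 2*(-24 + 9) = -4 + 2*(-15) = -4 - 30 = -34)
B = -4897/4685 (B = 34279/(-32795) = 34279*(-1/32795) = -4897/4685 ≈ -1.0452)
C = -1/20050 (C = 1/(-20050) = -1/20050 ≈ -4.9875e-5)
(C + B)*(-18292 + A(150, 151)) = (-1/20050 - 4897/4685)*(-18292 - 34) = -19637907/18786850*(-18326) = 179942141841/9393425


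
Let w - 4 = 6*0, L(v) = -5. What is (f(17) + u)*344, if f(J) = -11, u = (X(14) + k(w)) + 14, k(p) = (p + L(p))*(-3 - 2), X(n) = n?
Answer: 7568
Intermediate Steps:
w = 4 (w = 4 + 6*0 = 4 + 0 = 4)
k(p) = 25 - 5*p (k(p) = (p - 5)*(-3 - 2) = (-5 + p)*(-5) = 25 - 5*p)
u = 33 (u = (14 + (25 - 5*4)) + 14 = (14 + (25 - 20)) + 14 = (14 + 5) + 14 = 19 + 14 = 33)
(f(17) + u)*344 = (-11 + 33)*344 = 22*344 = 7568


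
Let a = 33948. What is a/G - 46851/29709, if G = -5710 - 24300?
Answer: -402426607/148594515 ≈ -2.7082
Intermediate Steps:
G = -30010
a/G - 46851/29709 = 33948/(-30010) - 46851/29709 = 33948*(-1/30010) - 46851*1/29709 = -16974/15005 - 15617/9903 = -402426607/148594515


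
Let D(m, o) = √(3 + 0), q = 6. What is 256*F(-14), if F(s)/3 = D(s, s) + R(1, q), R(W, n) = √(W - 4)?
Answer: 768*√3*(1 + I) ≈ 1330.2 + 1330.2*I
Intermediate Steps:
D(m, o) = √3
R(W, n) = √(-4 + W)
F(s) = 3*√3 + 3*I*√3 (F(s) = 3*(√3 + √(-4 + 1)) = 3*(√3 + √(-3)) = 3*(√3 + I*√3) = 3*√3 + 3*I*√3)
256*F(-14) = 256*(3*√3*(1 + I)) = 768*√3*(1 + I)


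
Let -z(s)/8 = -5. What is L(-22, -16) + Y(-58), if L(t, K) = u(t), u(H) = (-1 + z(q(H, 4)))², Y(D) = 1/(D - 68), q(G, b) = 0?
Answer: 191645/126 ≈ 1521.0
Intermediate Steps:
z(s) = 40 (z(s) = -8*(-5) = 40)
Y(D) = 1/(-68 + D)
u(H) = 1521 (u(H) = (-1 + 40)² = 39² = 1521)
L(t, K) = 1521
L(-22, -16) + Y(-58) = 1521 + 1/(-68 - 58) = 1521 + 1/(-126) = 1521 - 1/126 = 191645/126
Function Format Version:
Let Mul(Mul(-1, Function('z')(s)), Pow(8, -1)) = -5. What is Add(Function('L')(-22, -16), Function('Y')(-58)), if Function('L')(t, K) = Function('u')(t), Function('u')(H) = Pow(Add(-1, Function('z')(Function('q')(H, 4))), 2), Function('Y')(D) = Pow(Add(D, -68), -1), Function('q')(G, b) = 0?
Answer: Rational(191645, 126) ≈ 1521.0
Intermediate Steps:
Function('z')(s) = 40 (Function('z')(s) = Mul(-8, -5) = 40)
Function('Y')(D) = Pow(Add(-68, D), -1)
Function('u')(H) = 1521 (Function('u')(H) = Pow(Add(-1, 40), 2) = Pow(39, 2) = 1521)
Function('L')(t, K) = 1521
Add(Function('L')(-22, -16), Function('Y')(-58)) = Add(1521, Pow(Add(-68, -58), -1)) = Add(1521, Pow(-126, -1)) = Add(1521, Rational(-1, 126)) = Rational(191645, 126)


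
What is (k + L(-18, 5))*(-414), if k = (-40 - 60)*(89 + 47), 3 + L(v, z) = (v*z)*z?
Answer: 5817942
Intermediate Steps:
L(v, z) = -3 + v*z² (L(v, z) = -3 + (v*z)*z = -3 + v*z²)
k = -13600 (k = -100*136 = -13600)
(k + L(-18, 5))*(-414) = (-13600 + (-3 - 18*5²))*(-414) = (-13600 + (-3 - 18*25))*(-414) = (-13600 + (-3 - 450))*(-414) = (-13600 - 453)*(-414) = -14053*(-414) = 5817942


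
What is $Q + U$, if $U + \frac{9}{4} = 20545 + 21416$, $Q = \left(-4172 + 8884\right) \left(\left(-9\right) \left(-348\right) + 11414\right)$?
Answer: $\frac{274330843}{4} \approx 6.8583 \cdot 10^{7}$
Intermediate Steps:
$Q = 68540752$ ($Q = 4712 \left(3132 + 11414\right) = 4712 \cdot 14546 = 68540752$)
$U = \frac{167835}{4}$ ($U = - \frac{9}{4} + \left(20545 + 21416\right) = - \frac{9}{4} + 41961 = \frac{167835}{4} \approx 41959.0$)
$Q + U = 68540752 + \frac{167835}{4} = \frac{274330843}{4}$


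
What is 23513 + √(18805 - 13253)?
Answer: 23513 + 4*√347 ≈ 23588.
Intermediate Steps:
23513 + √(18805 - 13253) = 23513 + √5552 = 23513 + 4*√347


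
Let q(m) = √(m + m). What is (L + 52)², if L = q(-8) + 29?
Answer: 6545 + 648*I ≈ 6545.0 + 648.0*I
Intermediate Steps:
q(m) = √2*√m (q(m) = √(2*m) = √2*√m)
L = 29 + 4*I (L = √2*√(-8) + 29 = √2*(2*I*√2) + 29 = 4*I + 29 = 29 + 4*I ≈ 29.0 + 4.0*I)
(L + 52)² = ((29 + 4*I) + 52)² = (81 + 4*I)²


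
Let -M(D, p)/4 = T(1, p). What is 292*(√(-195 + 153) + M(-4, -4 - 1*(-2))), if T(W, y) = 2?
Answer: -2336 + 292*I*√42 ≈ -2336.0 + 1892.4*I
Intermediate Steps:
M(D, p) = -8 (M(D, p) = -4*2 = -8)
292*(√(-195 + 153) + M(-4, -4 - 1*(-2))) = 292*(√(-195 + 153) - 8) = 292*(√(-42) - 8) = 292*(I*√42 - 8) = 292*(-8 + I*√42) = -2336 + 292*I*√42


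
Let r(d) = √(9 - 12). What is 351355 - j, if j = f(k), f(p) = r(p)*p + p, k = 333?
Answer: 351022 - 333*I*√3 ≈ 3.5102e+5 - 576.77*I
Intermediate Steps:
r(d) = I*√3 (r(d) = √(-3) = I*√3)
f(p) = p + I*p*√3 (f(p) = (I*√3)*p + p = I*p*√3 + p = p + I*p*√3)
j = 333 + 333*I*√3 (j = 333*(1 + I*√3) = 333 + 333*I*√3 ≈ 333.0 + 576.77*I)
351355 - j = 351355 - (333 + 333*I*√3) = 351355 + (-333 - 333*I*√3) = 351022 - 333*I*√3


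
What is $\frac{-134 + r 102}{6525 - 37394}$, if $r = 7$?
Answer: $- \frac{580}{30869} \approx -0.018789$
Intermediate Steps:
$\frac{-134 + r 102}{6525 - 37394} = \frac{-134 + 7 \cdot 102}{6525 - 37394} = \frac{-134 + 714}{-30869} = 580 \left(- \frac{1}{30869}\right) = - \frac{580}{30869}$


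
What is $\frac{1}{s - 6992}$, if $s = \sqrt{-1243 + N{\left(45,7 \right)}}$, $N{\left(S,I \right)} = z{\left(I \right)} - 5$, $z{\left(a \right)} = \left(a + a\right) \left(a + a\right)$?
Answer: $- \frac{1748}{12222279} - \frac{i \sqrt{263}}{24444558} \approx -0.00014302 - 6.6343 \cdot 10^{-7} i$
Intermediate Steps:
$z{\left(a \right)} = 4 a^{2}$ ($z{\left(a \right)} = 2 a 2 a = 4 a^{2}$)
$N{\left(S,I \right)} = -5 + 4 I^{2}$ ($N{\left(S,I \right)} = 4 I^{2} - 5 = -5 + 4 I^{2}$)
$s = 2 i \sqrt{263}$ ($s = \sqrt{-1243 - \left(5 - 4 \cdot 7^{2}\right)} = \sqrt{-1243 + \left(-5 + 4 \cdot 49\right)} = \sqrt{-1243 + \left(-5 + 196\right)} = \sqrt{-1243 + 191} = \sqrt{-1052} = 2 i \sqrt{263} \approx 32.435 i$)
$\frac{1}{s - 6992} = \frac{1}{2 i \sqrt{263} - 6992} = \frac{1}{-6992 + 2 i \sqrt{263}}$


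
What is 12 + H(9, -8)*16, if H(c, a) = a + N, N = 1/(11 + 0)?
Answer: -1260/11 ≈ -114.55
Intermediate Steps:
N = 1/11 ≈ 0.090909
H(c, a) = 1/11 + a (H(c, a) = a + 1/11 = 1/11 + a)
12 + H(9, -8)*16 = 12 + (1/11 - 8)*16 = 12 - 87/11*16 = 12 - 1392/11 = -1260/11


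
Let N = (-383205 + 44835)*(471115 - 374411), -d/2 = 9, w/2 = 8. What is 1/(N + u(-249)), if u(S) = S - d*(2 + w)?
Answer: -1/32721732405 ≈ -3.0561e-11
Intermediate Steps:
w = 16 (w = 2*8 = 16)
d = -18 (d = -2*9 = -18)
N = -32721732480 (N = -338370*96704 = -32721732480)
u(S) = 324 + S (u(S) = S - (-18)*(2 + 16) = S - (-18)*18 = S - 1*(-324) = S + 324 = 324 + S)
1/(N + u(-249)) = 1/(-32721732480 + (324 - 249)) = 1/(-32721732480 + 75) = 1/(-32721732405) = -1/32721732405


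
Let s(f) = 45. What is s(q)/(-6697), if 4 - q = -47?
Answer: -45/6697 ≈ -0.0067194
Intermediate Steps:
q = 51 (q = 4 - 1*(-47) = 4 + 47 = 51)
s(q)/(-6697) = 45/(-6697) = 45*(-1/6697) = -45/6697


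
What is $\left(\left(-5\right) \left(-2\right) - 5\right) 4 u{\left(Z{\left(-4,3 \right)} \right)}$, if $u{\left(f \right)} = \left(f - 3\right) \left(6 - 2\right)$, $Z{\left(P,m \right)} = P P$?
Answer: $1040$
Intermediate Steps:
$Z{\left(P,m \right)} = P^{2}$
$u{\left(f \right)} = -12 + 4 f$ ($u{\left(f \right)} = \left(-3 + f\right) 4 = -12 + 4 f$)
$\left(\left(-5\right) \left(-2\right) - 5\right) 4 u{\left(Z{\left(-4,3 \right)} \right)} = \left(\left(-5\right) \left(-2\right) - 5\right) 4 \left(-12 + 4 \left(-4\right)^{2}\right) = \left(10 - 5\right) 4 \left(-12 + 4 \cdot 16\right) = 5 \cdot 4 \left(-12 + 64\right) = 20 \cdot 52 = 1040$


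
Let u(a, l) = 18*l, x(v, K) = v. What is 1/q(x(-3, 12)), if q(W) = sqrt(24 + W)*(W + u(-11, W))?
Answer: -sqrt(21)/1197 ≈ -0.0038284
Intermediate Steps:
q(W) = 19*W*sqrt(24 + W) (q(W) = sqrt(24 + W)*(W + 18*W) = sqrt(24 + W)*(19*W) = 19*W*sqrt(24 + W))
1/q(x(-3, 12)) = 1/(19*(-3)*sqrt(24 - 3)) = 1/(19*(-3)*sqrt(21)) = 1/(-57*sqrt(21)) = -sqrt(21)/1197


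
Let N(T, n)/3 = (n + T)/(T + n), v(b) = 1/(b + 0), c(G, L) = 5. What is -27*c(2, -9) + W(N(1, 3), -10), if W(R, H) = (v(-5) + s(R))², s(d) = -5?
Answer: -2699/25 ≈ -107.96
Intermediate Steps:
v(b) = 1/b
N(T, n) = 3 (N(T, n) = 3*((n + T)/(T + n)) = 3*((T + n)/(T + n)) = 3*1 = 3)
W(R, H) = 676/25 (W(R, H) = (1/(-5) - 5)² = (-⅕ - 5)² = (-26/5)² = 676/25)
-27*c(2, -9) + W(N(1, 3), -10) = -27*5 + 676/25 = -135 + 676/25 = -2699/25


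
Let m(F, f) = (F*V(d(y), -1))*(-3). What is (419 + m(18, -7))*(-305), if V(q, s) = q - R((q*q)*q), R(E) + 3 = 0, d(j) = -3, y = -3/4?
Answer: -127795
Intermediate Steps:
y = -¾ (y = -3*¼ = -¾ ≈ -0.75000)
R(E) = -3 (R(E) = -3 + 0 = -3)
V(q, s) = 3 + q (V(q, s) = q - 1*(-3) = q + 3 = 3 + q)
m(F, f) = 0 (m(F, f) = (F*(3 - 3))*(-3) = (F*0)*(-3) = 0*(-3) = 0)
(419 + m(18, -7))*(-305) = (419 + 0)*(-305) = 419*(-305) = -127795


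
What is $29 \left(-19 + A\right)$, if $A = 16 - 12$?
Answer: $-435$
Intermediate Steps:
$A = 4$
$29 \left(-19 + A\right) = 29 \left(-19 + 4\right) = 29 \left(-15\right) = -435$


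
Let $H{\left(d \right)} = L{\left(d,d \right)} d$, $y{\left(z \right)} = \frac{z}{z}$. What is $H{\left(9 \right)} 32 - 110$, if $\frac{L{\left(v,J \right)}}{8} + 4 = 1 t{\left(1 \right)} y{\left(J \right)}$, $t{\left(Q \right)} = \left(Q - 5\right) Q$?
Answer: $-18542$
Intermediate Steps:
$y{\left(z \right)} = 1$
$t{\left(Q \right)} = Q \left(-5 + Q\right)$ ($t{\left(Q \right)} = \left(-5 + Q\right) Q = Q \left(-5 + Q\right)$)
$L{\left(v,J \right)} = -64$ ($L{\left(v,J \right)} = -32 + 8 \cdot 1 \cdot 1 \left(-5 + 1\right) 1 = -32 + 8 \cdot 1 \cdot 1 \left(-4\right) 1 = -32 + 8 \cdot 1 \left(-4\right) 1 = -32 + 8 \left(\left(-4\right) 1\right) = -32 + 8 \left(-4\right) = -32 - 32 = -64$)
$H{\left(d \right)} = - 64 d$
$H{\left(9 \right)} 32 - 110 = \left(-64\right) 9 \cdot 32 - 110 = \left(-576\right) 32 - 110 = -18432 - 110 = -18542$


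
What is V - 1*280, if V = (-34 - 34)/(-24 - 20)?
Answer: -3063/11 ≈ -278.45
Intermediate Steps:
V = 17/11 (V = -68/(-44) = -1/44*(-68) = 17/11 ≈ 1.5455)
V - 1*280 = 17/11 - 1*280 = 17/11 - 280 = -3063/11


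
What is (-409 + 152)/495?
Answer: -257/495 ≈ -0.51919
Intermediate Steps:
(-409 + 152)/495 = -257*1/495 = -257/495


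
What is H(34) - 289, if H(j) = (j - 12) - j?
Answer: -301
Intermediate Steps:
H(j) = -12 (H(j) = (-12 + j) - j = -12)
H(34) - 289 = -12 - 289 = -301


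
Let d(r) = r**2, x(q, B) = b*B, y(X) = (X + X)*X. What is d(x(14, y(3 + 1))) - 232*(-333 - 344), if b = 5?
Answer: 182664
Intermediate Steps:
y(X) = 2*X**2 (y(X) = (2*X)*X = 2*X**2)
x(q, B) = 5*B
d(x(14, y(3 + 1))) - 232*(-333 - 344) = (5*(2*(3 + 1)**2))**2 - 232*(-333 - 344) = (5*(2*4**2))**2 - 232*(-677) = (5*(2*16))**2 + 157064 = (5*32)**2 + 157064 = 160**2 + 157064 = 25600 + 157064 = 182664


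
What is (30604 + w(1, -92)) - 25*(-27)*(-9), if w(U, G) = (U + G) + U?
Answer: 24439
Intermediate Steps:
w(U, G) = G + 2*U (w(U, G) = (G + U) + U = G + 2*U)
(30604 + w(1, -92)) - 25*(-27)*(-9) = (30604 + (-92 + 2*1)) - 25*(-27)*(-9) = (30604 + (-92 + 2)) + 675*(-9) = (30604 - 90) - 6075 = 30514 - 6075 = 24439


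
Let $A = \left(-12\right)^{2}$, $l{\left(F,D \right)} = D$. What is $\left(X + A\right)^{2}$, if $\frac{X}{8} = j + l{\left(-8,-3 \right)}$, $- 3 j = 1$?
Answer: $\frac{123904}{9} \approx 13767.0$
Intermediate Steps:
$j = - \frac{1}{3}$ ($j = \left(- \frac{1}{3}\right) 1 = - \frac{1}{3} \approx -0.33333$)
$A = 144$
$X = - \frac{80}{3}$ ($X = 8 \left(- \frac{1}{3} - 3\right) = 8 \left(- \frac{10}{3}\right) = - \frac{80}{3} \approx -26.667$)
$\left(X + A\right)^{2} = \left(- \frac{80}{3} + 144\right)^{2} = \left(\frac{352}{3}\right)^{2} = \frac{123904}{9}$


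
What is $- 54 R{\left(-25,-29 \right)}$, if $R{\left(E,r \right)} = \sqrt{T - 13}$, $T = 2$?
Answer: $- 54 i \sqrt{11} \approx - 179.1 i$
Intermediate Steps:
$R{\left(E,r \right)} = i \sqrt{11}$ ($R{\left(E,r \right)} = \sqrt{2 - 13} = \sqrt{-11} = i \sqrt{11}$)
$- 54 R{\left(-25,-29 \right)} = - 54 i \sqrt{11}$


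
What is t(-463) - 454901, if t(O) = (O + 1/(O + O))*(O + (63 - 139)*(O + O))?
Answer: -65649391/2 ≈ -3.2825e+7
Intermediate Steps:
t(O) = -151*O*(O + 1/(2*O)) (t(O) = (O + 1/(2*O))*(O - 152*O) = (O + 1/(2*O))*(-151*O) = -151*O*(O + 1/(2*O)))
t(-463) - 454901 = (-151/2 - 151*(-463)²) - 454901 = (-151/2 - 151*214369) - 454901 = (-151/2 - 32369719) - 454901 = -64739589/2 - 454901 = -65649391/2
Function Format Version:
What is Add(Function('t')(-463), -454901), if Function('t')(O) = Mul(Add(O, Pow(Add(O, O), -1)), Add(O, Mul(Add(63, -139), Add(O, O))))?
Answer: Rational(-65649391, 2) ≈ -3.2825e+7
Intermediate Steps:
Function('t')(O) = Mul(-151, O, Add(O, Mul(Rational(1, 2), Pow(O, -1)))) (Function('t')(O) = Mul(Add(O, Pow(Mul(2, O), -1)), Add(O, Mul(-76, Mul(2, O)))) = Mul(Add(O, Mul(Rational(1, 2), Pow(O, -1))), Add(O, Mul(-152, O))) = Mul(Add(O, Mul(Rational(1, 2), Pow(O, -1))), Mul(-151, O)) = Mul(-151, O, Add(O, Mul(Rational(1, 2), Pow(O, -1)))))
Add(Function('t')(-463), -454901) = Add(Add(Rational(-151, 2), Mul(-151, Pow(-463, 2))), -454901) = Add(Add(Rational(-151, 2), Mul(-151, 214369)), -454901) = Add(Add(Rational(-151, 2), -32369719), -454901) = Add(Rational(-64739589, 2), -454901) = Rational(-65649391, 2)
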